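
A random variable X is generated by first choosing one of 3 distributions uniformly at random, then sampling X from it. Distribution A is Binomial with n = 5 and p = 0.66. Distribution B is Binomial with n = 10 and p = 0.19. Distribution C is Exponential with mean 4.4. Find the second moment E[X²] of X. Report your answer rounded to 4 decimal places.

18.6270

For each component E[X²] = Var + (mean)², giving A: 12.012; B: 5.149; C: 38.72.
Overall E[X²] = 0.333333·12.012 + 0.333333·5.149 + 0.333333·38.72 = 18.627.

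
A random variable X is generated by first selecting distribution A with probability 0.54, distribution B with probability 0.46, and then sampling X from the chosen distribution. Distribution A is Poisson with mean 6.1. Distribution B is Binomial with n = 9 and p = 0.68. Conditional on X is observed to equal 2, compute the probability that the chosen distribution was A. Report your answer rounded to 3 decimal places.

0.895

Likelihoods P(X=2 | ·): A: 0.0417286; B: 0.00571966.
Posterior ∝ prior × likelihood. Numerator for A: 0.54·0.0417286 = 0.0225334.
Normalizing constant: 0.54·0.0417286 + 0.46·0.00571966 = 0.0251645.
P(A | observation) = 0.0225334 / 0.0251645 = 0.895446.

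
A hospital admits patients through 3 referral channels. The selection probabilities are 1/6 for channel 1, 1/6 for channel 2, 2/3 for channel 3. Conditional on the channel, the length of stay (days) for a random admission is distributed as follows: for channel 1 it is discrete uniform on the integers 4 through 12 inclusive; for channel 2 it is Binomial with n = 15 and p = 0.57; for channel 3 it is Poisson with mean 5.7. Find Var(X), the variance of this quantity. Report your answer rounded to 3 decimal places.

7.023

Per component, 1: μ=8, E[X²]=70.6667; 2: μ=8.55, E[X²]=76.779; 3: μ=5.7, E[X²]=38.19.
E[X] = 0.166667·8 + 0.166667·8.55 + 0.666667·5.7 = 6.55833.
E[X²] = 0.166667·70.6667 + 0.166667·76.779 + 0.666667·38.19 = 50.0343.
Var(X) = E[X²] − (E[X])² = 50.0343 − 43.0117 = 7.02254.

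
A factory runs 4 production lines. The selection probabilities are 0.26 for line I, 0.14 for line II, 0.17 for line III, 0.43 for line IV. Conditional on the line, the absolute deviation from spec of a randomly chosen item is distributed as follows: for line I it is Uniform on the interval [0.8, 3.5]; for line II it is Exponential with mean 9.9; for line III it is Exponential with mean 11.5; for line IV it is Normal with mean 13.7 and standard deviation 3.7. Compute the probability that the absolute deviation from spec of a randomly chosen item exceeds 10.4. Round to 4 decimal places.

0.4677

Conditional on each line, P(X > 10.4): I: 0; II: 0.349761; III: 0.404806; IV: 0.813775.
By total probability, P(X > 10.4) = 0.26·0 + 0.14·0.349761 + 0.17·0.404806 + 0.43·0.813775 = 0.467707.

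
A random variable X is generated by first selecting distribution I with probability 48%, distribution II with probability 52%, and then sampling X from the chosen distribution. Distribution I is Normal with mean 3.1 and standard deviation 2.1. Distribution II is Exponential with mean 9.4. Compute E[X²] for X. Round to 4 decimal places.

98.6240

For each component E[X²] = Var + (mean)², giving I: 14.02; II: 176.72.
Overall E[X²] = 0.48·14.02 + 0.52·176.72 = 98.624.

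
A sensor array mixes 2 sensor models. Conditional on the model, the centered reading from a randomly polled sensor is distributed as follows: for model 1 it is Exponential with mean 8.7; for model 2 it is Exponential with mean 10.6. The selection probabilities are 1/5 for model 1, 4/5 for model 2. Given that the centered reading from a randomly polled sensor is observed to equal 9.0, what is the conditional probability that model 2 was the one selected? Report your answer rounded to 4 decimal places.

Likelihoods f(9.0 | ·): 1: 0.0408517; 2: 0.0403602.
Posterior ∝ prior × likelihood. Numerator for 2: 0.8·0.0403602 = 0.0322882.
Normalizing constant: 0.2·0.0408517 + 0.8·0.0403602 = 0.0404585.
P(2 | observation) = 0.0322882 / 0.0404585 = 0.798056.

0.7981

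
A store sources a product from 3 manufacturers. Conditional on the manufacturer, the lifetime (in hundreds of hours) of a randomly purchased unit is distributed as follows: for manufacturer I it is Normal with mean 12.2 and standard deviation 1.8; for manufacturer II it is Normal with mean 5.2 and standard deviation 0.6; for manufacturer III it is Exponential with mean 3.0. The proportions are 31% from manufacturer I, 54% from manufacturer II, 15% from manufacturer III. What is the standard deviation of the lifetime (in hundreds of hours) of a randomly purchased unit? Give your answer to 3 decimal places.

Per component, I: μ=12.2, E[X²]=152.08; II: μ=5.2, E[X²]=27.4; III: μ=3, E[X²]=18.
E[X] = 0.31·12.2 + 0.54·5.2 + 0.15·3 = 7.04.
E[X²] = 0.31·152.08 + 0.54·27.4 + 0.15·18 = 64.6408.
Var(X) = E[X²] − (E[X])² = 64.6408 − 49.5616 = 15.0792.
SD(X) = √15.0792 = 3.88319.

3.883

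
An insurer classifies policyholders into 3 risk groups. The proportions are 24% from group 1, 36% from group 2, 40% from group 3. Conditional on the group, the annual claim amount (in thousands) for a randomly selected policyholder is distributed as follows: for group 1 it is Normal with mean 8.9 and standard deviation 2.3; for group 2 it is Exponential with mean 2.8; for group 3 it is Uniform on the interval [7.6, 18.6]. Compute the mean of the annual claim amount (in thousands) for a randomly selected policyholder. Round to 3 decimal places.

8.384

Component means — 1: 8.9; 2: 2.8; 3: 13.1.
E[X] = 0.24·8.9 + 0.36·2.8 + 0.4·13.1 = 8.384.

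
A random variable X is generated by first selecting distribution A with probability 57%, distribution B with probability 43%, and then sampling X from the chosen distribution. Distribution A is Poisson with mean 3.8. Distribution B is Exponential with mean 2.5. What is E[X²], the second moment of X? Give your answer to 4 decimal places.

15.7718

For each component E[X²] = Var + (mean)², giving A: 18.24; B: 12.5.
Overall E[X²] = 0.57·18.24 + 0.43·12.5 = 15.7718.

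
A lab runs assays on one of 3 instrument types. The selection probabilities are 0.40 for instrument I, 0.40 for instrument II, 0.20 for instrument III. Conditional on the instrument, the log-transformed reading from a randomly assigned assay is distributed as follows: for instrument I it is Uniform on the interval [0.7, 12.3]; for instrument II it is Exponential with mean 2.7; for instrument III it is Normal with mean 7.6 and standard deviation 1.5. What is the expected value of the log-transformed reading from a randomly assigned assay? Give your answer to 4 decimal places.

Component means — I: 6.5; II: 2.7; III: 7.6.
E[X] = 0.4·6.5 + 0.4·2.7 + 0.2·7.6 = 5.2.

5.2000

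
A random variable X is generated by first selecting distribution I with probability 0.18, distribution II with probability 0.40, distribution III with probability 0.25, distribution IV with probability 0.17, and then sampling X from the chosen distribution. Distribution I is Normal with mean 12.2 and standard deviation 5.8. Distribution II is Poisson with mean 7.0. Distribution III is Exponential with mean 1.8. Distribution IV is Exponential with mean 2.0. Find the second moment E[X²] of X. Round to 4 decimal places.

58.2264

For each component E[X²] = Var + (mean)², giving I: 182.48; II: 56; III: 6.48; IV: 8.
Overall E[X²] = 0.18·182.48 + 0.4·56 + 0.25·6.48 + 0.17·8 = 58.2264.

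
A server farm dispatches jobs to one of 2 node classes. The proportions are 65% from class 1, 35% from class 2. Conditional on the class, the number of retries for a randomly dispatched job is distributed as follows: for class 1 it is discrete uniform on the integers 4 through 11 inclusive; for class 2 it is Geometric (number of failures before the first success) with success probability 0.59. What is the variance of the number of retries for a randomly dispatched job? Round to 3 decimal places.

Per component, 1: μ=7.5, E[X²]=61.5; 2: μ=0.694915, E[X²]=1.66073.
E[X] = 0.65·7.5 + 0.35·0.694915 = 5.11822.
E[X²] = 0.65·61.5 + 0.35·1.66073 = 40.5563.
Var(X) = E[X²] − (E[X])² = 40.5563 − 26.1962 = 14.3601.

14.360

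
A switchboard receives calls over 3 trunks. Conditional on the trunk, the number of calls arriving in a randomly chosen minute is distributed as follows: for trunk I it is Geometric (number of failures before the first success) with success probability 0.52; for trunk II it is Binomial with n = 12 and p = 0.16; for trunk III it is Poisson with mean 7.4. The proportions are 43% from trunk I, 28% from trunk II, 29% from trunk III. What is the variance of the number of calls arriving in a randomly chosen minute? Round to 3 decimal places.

11.150

Per component, I: μ=0.923077, E[X²]=2.62722; II: μ=1.92, E[X²]=5.2992; III: μ=7.4, E[X²]=62.16.
E[X] = 0.43·0.923077 + 0.28·1.92 + 0.29·7.4 = 3.08052.
E[X²] = 0.43·2.62722 + 0.28·5.2992 + 0.29·62.16 = 20.6399.
Var(X) = E[X²] − (E[X])² = 20.6399 − 9.48962 = 11.1503.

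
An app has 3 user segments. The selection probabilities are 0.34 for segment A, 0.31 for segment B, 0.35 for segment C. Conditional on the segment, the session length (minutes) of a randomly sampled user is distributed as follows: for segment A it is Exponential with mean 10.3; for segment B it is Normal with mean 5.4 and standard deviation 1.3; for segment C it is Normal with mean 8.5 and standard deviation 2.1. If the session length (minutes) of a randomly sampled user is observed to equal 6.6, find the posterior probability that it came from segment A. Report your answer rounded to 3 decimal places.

0.141

Likelihoods f(6.6 | ·): A: 0.0511537; B: 0.20042; C: 0.126164.
Posterior ∝ prior × likelihood. Numerator for A: 0.34·0.0511537 = 0.0173923.
Normalizing constant: 0.34·0.0511537 + 0.31·0.20042 + 0.35·0.126164 = 0.12368.
P(A | observation) = 0.0173923 / 0.12368 = 0.140623.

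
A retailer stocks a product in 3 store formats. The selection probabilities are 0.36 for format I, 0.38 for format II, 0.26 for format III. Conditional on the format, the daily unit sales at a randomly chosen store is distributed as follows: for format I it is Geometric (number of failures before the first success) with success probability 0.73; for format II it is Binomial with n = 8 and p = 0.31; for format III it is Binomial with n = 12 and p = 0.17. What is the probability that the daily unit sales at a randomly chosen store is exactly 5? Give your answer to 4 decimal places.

Conditional on each format, P(X = 5): I: 0.00104747; II: 0.0526676; III: 0.0305152.
By total probability, P(X = 5) = 0.36·0.00104747 + 0.38·0.0526676 + 0.26·0.0305152 = 0.0283247.

0.0283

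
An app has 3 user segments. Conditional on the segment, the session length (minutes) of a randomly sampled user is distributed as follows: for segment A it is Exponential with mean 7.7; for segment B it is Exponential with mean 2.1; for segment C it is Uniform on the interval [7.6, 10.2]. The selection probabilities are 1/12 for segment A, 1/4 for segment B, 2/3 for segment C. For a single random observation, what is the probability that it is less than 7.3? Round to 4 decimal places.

0.2933

Conditional on each segment, P(X < 7.3): A: 0.612505; B: 0.969075; C: 0.
By total probability, P(X < 7.3) = 0.0833333·0.612505 + 0.25·0.969075 + 0.666667·0 = 0.293311.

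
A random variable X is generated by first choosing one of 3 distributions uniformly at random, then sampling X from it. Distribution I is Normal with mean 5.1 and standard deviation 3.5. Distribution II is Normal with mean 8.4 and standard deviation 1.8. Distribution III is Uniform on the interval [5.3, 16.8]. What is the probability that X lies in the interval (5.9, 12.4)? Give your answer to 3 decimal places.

0.620

Conditional on each component, P(5.9 < X < 12.4): I: 0.391099; II: 0.904433; III: 0.565217.
By total probability, P(5.9 < X < 12.4) = 0.333333·0.391099 + 0.333333·0.904433 + 0.333333·0.565217 = 0.62025.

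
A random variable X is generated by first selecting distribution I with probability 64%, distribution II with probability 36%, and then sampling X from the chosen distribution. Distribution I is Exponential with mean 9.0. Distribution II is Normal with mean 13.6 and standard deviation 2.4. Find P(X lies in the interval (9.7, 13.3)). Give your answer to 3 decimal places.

0.215

Conditional on each component, P(9.7 < X < 13.3): I: 0.112207; II: 0.39818.
By total probability, P(9.7 < X < 13.3) = 0.64·0.112207 + 0.36·0.39818 = 0.215157.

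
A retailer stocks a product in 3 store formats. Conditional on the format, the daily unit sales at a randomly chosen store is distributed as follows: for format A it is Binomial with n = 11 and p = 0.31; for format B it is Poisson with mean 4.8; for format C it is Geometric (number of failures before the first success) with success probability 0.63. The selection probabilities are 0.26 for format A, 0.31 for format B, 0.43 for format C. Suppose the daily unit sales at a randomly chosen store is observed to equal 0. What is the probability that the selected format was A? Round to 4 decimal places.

0.0158

Likelihoods P(X=0 | ·): A: 0.0168787; B: 0.00822975; C: 0.63.
Posterior ∝ prior × likelihood. Numerator for A: 0.26·0.0168787 = 0.00438847.
Normalizing constant: 0.26·0.0168787 + 0.31·0.00822975 + 0.43·0.63 = 0.27784.
P(A | observation) = 0.00438847 / 0.27784 = 0.015795.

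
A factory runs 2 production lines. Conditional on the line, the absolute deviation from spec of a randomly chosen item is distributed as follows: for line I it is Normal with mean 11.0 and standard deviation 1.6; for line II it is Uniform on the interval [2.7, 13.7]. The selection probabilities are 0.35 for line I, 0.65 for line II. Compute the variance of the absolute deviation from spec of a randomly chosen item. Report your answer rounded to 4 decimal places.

9.2338

Per component, I: μ=11, E[X²]=123.56; II: μ=8.2, E[X²]=77.3233.
E[X] = 0.35·11 + 0.65·8.2 = 9.18.
E[X²] = 0.35·123.56 + 0.65·77.3233 = 93.5062.
Var(X) = E[X²] − (E[X])² = 93.5062 − 84.2724 = 9.23377.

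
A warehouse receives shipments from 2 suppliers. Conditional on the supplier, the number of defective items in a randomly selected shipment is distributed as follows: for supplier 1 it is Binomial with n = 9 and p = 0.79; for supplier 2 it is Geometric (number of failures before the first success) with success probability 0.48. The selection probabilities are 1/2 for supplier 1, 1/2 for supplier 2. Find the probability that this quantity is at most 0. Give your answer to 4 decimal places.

Conditional on each supplier, P(X ≤ 0): 1: 7.9428e-07; 2: 0.48.
By total probability, P(X ≤ 0) = 0.5·7.9428e-07 + 0.5·0.48 = 0.24.

0.2400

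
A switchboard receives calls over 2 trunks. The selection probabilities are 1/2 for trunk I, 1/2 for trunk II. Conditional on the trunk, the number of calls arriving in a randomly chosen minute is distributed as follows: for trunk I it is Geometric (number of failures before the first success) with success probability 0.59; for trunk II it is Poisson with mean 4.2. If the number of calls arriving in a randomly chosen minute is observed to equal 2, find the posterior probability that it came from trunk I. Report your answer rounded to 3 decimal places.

0.429

Likelihoods P(X=2 | ·): I: 0.099179; II: 0.132261.
Posterior ∝ prior × likelihood. Numerator for I: 0.5·0.099179 = 0.0495895.
Normalizing constant: 0.5·0.099179 + 0.5·0.132261 = 0.11572.
P(I | observation) = 0.0495895 / 0.11572 = 0.42853.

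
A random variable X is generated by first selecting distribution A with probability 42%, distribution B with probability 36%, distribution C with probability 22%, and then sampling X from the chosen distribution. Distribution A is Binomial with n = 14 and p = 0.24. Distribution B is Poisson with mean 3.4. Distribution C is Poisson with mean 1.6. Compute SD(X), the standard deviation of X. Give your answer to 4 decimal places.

Per component, A: μ=3.36, E[X²]=13.8432; B: μ=3.4, E[X²]=14.96; C: μ=1.6, E[X²]=4.16.
E[X] = 0.42·3.36 + 0.36·3.4 + 0.22·1.6 = 2.9872.
E[X²] = 0.42·13.8432 + 0.36·14.96 + 0.22·4.16 = 12.1149.
Var(X) = E[X²] − (E[X])² = 12.1149 − 8.92336 = 3.19158.
SD(X) = √3.19158 = 1.7865.

1.7865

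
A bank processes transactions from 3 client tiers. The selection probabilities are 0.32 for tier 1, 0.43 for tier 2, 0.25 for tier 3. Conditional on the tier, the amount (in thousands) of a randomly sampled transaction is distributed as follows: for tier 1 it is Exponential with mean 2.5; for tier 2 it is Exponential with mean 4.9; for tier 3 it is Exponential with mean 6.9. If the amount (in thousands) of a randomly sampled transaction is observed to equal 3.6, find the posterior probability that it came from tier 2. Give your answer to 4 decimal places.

0.4482

Likelihoods f(3.6 | ·): 1: 0.0947711; 2: 0.0978882; 3: 0.0860127.
Posterior ∝ prior × likelihood. Numerator for 2: 0.43·0.0978882 = 0.0420919.
Normalizing constant: 0.32·0.0947711 + 0.43·0.0978882 + 0.25·0.0860127 = 0.0939219.
P(2 | observation) = 0.0420919 / 0.0939219 = 0.448159.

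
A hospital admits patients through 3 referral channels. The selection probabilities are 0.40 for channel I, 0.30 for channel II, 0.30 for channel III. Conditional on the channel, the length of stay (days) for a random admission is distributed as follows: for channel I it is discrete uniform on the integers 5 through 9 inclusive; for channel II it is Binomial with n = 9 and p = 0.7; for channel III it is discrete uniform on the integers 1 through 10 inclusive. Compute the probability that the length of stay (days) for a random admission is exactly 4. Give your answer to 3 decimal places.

0.052

Conditional on each channel, P(X = 4): I: 0; II: 0.0735138; III: 0.1.
By total probability, P(X = 4) = 0.4·0 + 0.3·0.0735138 + 0.3·0.1 = 0.0520541.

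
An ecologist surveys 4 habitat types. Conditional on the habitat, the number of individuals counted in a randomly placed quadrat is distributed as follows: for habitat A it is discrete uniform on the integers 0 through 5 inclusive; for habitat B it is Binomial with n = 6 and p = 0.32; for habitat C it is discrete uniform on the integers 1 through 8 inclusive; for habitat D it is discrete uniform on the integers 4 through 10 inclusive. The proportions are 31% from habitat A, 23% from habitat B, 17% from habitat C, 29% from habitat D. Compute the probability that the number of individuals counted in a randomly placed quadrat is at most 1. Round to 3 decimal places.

Conditional on each habitat, P(X ≤ 1): A: 0.333333; B: 0.378023; C: 0.125; D: 0.
By total probability, P(X ≤ 1) = 0.31·0.333333 + 0.23·0.378023 + 0.17·0.125 + 0.29·0 = 0.211529.

0.212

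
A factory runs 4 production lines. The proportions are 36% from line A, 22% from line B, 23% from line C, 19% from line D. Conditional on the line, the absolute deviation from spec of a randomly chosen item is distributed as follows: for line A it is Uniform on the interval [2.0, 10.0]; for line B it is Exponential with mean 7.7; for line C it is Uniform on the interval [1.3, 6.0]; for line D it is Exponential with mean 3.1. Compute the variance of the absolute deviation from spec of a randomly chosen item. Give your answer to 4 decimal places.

Per component, A: μ=6, E[X²]=41.3333; B: μ=7.7, E[X²]=118.58; C: μ=3.65, E[X²]=15.1633; D: μ=3.1, E[X²]=19.22.
E[X] = 0.36·6 + 0.22·7.7 + 0.23·3.65 + 0.19·3.1 = 5.2825.
E[X²] = 0.36·41.3333 + 0.22·118.58 + 0.23·15.1633 + 0.19·19.22 = 48.107.
Var(X) = E[X²] − (E[X])² = 48.107 − 27.9048 = 20.2022.

20.2022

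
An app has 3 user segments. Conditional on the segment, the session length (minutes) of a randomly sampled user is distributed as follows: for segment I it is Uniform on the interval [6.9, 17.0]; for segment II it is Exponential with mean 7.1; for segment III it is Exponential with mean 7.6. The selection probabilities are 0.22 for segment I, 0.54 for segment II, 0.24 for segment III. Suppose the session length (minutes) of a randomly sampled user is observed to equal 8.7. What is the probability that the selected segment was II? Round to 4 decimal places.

Likelihoods f(8.7 | ·): I: 0.0990099; II: 0.0413598; III: 0.0418826.
Posterior ∝ prior × likelihood. Numerator for II: 0.54·0.0413598 = 0.0223343.
Normalizing constant: 0.22·0.0990099 + 0.54·0.0413598 + 0.24·0.0418826 = 0.0541683.
P(II | observation) = 0.0223343 / 0.0541683 = 0.412313.

0.4123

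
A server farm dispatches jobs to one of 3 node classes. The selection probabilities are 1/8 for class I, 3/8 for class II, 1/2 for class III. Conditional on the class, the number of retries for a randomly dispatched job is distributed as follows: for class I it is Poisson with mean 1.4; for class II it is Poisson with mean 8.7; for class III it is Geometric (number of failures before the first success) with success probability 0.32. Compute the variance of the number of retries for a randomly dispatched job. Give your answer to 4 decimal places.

Per component, I: μ=1.4, E[X²]=3.36; II: μ=8.7, E[X²]=84.39; III: μ=2.125, E[X²]=11.1562.
E[X] = 0.125·1.4 + 0.375·8.7 + 0.5·2.125 = 4.5.
E[X²] = 0.125·3.36 + 0.375·84.39 + 0.5·11.1562 = 37.6444.
Var(X) = E[X²] − (E[X])² = 37.6444 − 20.25 = 17.3944.

17.3944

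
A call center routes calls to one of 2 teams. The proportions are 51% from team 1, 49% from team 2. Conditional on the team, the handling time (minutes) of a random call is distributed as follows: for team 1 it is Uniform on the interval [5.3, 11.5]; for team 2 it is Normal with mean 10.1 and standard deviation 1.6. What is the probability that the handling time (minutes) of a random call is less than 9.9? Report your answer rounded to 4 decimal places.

Conditional on each team, P(X < 9.9): 1: 0.741935; 2: 0.450262.
By total probability, P(X < 9.9) = 0.51·0.741935 + 0.49·0.450262 = 0.599015.

0.5990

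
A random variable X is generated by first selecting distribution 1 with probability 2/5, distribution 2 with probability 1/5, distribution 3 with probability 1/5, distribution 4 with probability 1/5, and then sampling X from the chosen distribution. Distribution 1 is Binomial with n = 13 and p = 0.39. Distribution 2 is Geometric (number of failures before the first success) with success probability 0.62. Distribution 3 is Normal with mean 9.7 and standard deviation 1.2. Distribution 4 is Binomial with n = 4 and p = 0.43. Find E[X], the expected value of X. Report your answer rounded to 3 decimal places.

Component means — 1: 5.07; 2: 0.612903; 3: 9.7; 4: 1.72.
E[X] = 0.4·5.07 + 0.2·0.612903 + 0.2·9.7 + 0.2·1.72 = 4.43458.

4.435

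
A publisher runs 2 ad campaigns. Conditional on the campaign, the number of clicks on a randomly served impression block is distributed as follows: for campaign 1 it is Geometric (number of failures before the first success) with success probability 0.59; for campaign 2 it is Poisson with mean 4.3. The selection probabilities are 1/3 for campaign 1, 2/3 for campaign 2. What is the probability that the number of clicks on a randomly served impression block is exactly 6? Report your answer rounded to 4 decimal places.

Conditional on each campaign, P(X = 6): 1: 0.00280256; 2: 0.119127.
By total probability, P(X = 6) = 0.333333·0.00280256 + 0.666667·0.119127 = 0.0803525.

0.0804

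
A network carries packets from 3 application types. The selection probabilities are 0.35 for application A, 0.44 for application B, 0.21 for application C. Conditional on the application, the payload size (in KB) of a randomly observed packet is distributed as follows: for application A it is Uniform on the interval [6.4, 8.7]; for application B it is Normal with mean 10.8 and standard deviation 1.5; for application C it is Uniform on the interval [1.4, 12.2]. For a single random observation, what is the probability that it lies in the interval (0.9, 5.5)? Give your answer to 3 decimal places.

0.080

Conditional on each application, P(0.9 < X < 5.5): A: 0; B: 0.000205177; C: 0.37963.
By total probability, P(0.9 < X < 5.5) = 0.35·0 + 0.44·0.000205177 + 0.21·0.37963 = 0.0798125.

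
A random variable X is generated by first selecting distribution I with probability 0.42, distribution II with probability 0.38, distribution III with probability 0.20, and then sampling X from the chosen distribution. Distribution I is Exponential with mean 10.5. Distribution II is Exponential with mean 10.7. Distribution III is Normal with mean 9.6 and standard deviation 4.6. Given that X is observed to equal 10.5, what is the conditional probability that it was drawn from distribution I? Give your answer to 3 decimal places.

Likelihoods f(10.5 | ·): I: 0.0350361; II: 0.0350299; III: 0.0850824.
Posterior ∝ prior × likelihood. Numerator for I: 0.42·0.0350361 = 0.0147152.
Normalizing constant: 0.42·0.0350361 + 0.38·0.0350299 + 0.2·0.0850824 = 0.045043.
P(I | observation) = 0.0147152 / 0.045043 = 0.326691.

0.327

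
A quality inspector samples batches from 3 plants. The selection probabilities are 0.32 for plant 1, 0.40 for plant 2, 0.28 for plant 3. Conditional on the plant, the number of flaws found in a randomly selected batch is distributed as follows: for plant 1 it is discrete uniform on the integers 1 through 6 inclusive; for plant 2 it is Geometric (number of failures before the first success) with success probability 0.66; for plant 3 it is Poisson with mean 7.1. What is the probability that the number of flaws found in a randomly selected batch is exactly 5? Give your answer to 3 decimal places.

0.089

Conditional on each plant, P(X = 5): 1: 0.166667; 2: 0.00299874; 3: 0.124057.
By total probability, P(X = 5) = 0.32·0.166667 + 0.4·0.00299874 + 0.28·0.124057 = 0.0892687.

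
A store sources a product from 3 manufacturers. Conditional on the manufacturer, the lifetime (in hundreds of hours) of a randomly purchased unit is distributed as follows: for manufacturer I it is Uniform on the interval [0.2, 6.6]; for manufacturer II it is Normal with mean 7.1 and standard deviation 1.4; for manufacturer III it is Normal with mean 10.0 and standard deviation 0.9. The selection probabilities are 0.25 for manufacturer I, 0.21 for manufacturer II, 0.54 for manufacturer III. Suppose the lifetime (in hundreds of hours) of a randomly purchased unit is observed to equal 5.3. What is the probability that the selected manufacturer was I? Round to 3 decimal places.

Likelihoods f(5.3 | ·): I: 0.15625; II: 0.124688; III: 5.30535e-07.
Posterior ∝ prior × likelihood. Numerator for I: 0.25·0.15625 = 0.0390625.
Normalizing constant: 0.25·0.15625 + 0.21·0.124688 + 0.54·5.30535e-07 = 0.0652472.
P(I | observation) = 0.0390625 / 0.0652472 = 0.598684.

0.599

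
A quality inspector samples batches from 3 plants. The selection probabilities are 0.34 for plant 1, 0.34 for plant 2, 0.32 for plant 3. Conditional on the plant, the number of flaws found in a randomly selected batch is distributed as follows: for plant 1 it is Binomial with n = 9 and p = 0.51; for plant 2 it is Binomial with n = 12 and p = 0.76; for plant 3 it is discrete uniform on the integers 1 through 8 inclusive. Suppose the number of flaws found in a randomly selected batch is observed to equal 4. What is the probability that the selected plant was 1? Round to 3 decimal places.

0.668

Likelihoods P(X=4 | ·): 1: 0.240786; 2: 0.00181781; 3: 0.125.
Posterior ∝ prior × likelihood. Numerator for 1: 0.34·0.240786 = 0.0818673.
Normalizing constant: 0.34·0.240786 + 0.34·0.00181781 + 0.32·0.125 = 0.122485.
P(1 | observation) = 0.0818673 / 0.122485 = 0.668384.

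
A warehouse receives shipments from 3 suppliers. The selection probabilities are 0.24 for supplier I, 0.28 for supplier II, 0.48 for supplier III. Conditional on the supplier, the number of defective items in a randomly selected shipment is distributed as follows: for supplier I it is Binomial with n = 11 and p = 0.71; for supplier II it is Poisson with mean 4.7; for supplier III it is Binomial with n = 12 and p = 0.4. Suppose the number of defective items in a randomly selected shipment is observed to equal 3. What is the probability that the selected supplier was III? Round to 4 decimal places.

0.6033

Likelihoods P(X=3 | ·): I: 0.00295422; II: 0.157383; III: 0.141894.
Posterior ∝ prior × likelihood. Numerator for III: 0.48·0.141894 = 0.0681091.
Normalizing constant: 0.24·0.00295422 + 0.28·0.157383 + 0.48·0.141894 = 0.112885.
P(III | observation) = 0.0681091 / 0.112885 = 0.603347.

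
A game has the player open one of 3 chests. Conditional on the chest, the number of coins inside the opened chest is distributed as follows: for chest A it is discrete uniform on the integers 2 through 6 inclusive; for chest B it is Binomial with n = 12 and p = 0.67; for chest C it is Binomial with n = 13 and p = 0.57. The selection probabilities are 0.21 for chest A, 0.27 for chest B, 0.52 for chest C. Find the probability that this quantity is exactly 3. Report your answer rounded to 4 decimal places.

0.0488

Conditional on each chest, P(X = 3): A: 0.2; B: 0.00307095; C: 0.0114466.
By total probability, P(X = 3) = 0.21·0.2 + 0.27·0.00307095 + 0.52·0.0114466 = 0.0487814.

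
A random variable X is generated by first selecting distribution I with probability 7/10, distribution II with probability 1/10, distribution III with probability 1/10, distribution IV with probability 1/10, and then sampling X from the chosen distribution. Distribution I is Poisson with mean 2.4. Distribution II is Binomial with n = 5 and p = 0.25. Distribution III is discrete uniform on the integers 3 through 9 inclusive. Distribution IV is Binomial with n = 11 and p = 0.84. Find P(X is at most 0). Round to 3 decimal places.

0.087

Conditional on each component, P(X ≤ 0): I: 0.090718; II: 0.237305; III: 0; IV: 1.75922e-09.
By total probability, P(X ≤ 0) = 0.7·0.090718 + 0.1·0.237305 + 0.1·0 + 0.1·1.75922e-09 = 0.087233.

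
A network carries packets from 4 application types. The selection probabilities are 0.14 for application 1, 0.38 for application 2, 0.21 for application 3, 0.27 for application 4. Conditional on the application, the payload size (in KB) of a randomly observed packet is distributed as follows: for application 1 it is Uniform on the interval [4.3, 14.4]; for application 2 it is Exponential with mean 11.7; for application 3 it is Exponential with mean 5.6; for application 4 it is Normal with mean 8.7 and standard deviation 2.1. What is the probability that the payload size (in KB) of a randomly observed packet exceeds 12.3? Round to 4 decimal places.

Conditional on each application, P(X > 12.3): 1: 0.207921; 2: 0.349489; 3: 0.1112; 4: 0.0432381.
By total probability, P(X > 12.3) = 0.14·0.207921 + 0.38·0.349489 + 0.21·0.1112 + 0.27·0.0432381 = 0.196941.

0.1969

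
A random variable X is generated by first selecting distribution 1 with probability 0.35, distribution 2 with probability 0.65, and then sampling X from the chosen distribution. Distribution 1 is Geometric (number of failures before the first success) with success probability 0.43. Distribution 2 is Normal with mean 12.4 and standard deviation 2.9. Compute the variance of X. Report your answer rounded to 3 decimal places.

34.447

Per component, 1: μ=1.32558, E[X²]=4.83991; 2: μ=12.4, E[X²]=162.17.
E[X] = 0.35·1.32558 + 0.65·12.4 = 8.52395.
E[X²] = 0.35·4.83991 + 0.65·162.17 = 107.104.
Var(X) = E[X²] − (E[X])² = 107.104 − 72.6578 = 34.4467.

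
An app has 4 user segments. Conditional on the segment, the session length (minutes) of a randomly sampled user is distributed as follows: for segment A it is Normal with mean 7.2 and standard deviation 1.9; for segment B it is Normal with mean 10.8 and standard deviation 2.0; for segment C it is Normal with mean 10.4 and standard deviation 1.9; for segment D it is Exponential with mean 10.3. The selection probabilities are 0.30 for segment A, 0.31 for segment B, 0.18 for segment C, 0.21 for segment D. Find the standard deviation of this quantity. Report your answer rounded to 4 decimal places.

5.2575

Per component, A: μ=7.2, E[X²]=55.45; B: μ=10.8, E[X²]=120.64; C: μ=10.4, E[X²]=111.77; D: μ=10.3, E[X²]=212.18.
E[X] = 0.3·7.2 + 0.31·10.8 + 0.18·10.4 + 0.21·10.3 = 9.543.
E[X²] = 0.3·55.45 + 0.31·120.64 + 0.18·111.77 + 0.21·212.18 = 118.71.
Var(X) = E[X²] − (E[X])² = 118.71 − 91.0688 = 27.641.
SD(X) = √27.641 = 5.25747.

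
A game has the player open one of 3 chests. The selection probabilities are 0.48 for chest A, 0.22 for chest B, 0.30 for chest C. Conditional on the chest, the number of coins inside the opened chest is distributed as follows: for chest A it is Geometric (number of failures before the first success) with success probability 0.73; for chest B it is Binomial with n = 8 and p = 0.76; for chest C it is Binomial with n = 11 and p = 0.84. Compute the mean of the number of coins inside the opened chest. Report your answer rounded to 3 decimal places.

4.287

Component means — A: 0.369863; B: 6.08; C: 9.24.
E[X] = 0.48·0.369863 + 0.22·6.08 + 0.3·9.24 = 4.28713.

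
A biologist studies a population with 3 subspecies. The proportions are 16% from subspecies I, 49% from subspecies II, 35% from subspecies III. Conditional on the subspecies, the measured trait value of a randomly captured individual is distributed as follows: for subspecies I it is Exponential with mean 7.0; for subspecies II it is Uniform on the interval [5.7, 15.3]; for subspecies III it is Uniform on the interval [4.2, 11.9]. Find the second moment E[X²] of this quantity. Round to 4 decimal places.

97.8759

For each component E[X²] = Var + (mean)², giving I: 98; II: 117.93; III: 69.7433.
Overall E[X²] = 0.16·98 + 0.49·117.93 + 0.35·69.7433 = 97.8759.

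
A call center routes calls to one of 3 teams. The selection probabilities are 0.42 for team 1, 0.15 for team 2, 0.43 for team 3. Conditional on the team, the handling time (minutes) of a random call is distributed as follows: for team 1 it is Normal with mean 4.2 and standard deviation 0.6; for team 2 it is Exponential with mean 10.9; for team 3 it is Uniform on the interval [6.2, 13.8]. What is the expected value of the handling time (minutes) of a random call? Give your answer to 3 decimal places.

Component means — 1: 4.2; 2: 10.9; 3: 10.
E[X] = 0.42·4.2 + 0.15·10.9 + 0.43·10 = 7.699.

7.699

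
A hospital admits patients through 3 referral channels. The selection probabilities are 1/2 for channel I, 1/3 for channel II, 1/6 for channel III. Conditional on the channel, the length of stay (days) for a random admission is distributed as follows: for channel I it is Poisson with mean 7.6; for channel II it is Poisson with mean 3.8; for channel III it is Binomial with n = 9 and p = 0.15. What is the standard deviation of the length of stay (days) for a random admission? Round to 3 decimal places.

Per component, I: μ=7.6, E[X²]=65.36; II: μ=3.8, E[X²]=18.24; III: μ=1.35, E[X²]=2.97.
E[X] = 0.5·7.6 + 0.333333·3.8 + 0.166667·1.35 = 5.29167.
E[X²] = 0.5·65.36 + 0.333333·18.24 + 0.166667·2.97 = 39.255.
Var(X) = E[X²] − (E[X])² = 39.255 − 28.0017 = 11.2533.
SD(X) = √11.2533 = 3.35459.

3.355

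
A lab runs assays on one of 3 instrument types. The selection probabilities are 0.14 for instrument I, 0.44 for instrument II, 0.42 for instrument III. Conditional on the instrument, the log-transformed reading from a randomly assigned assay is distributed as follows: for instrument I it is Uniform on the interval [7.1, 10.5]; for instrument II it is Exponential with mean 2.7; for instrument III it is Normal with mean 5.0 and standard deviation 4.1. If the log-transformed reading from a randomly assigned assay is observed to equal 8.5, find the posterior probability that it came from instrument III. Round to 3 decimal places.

0.371

Likelihoods f(8.5 | ·): I: 0.294118; II: 0.0159006; III: 0.0675902.
Posterior ∝ prior × likelihood. Numerator for III: 0.42·0.0675902 = 0.0283879.
Normalizing constant: 0.14·0.294118 + 0.44·0.0159006 + 0.42·0.0675902 = 0.0765606.
P(III | observation) = 0.0283879 / 0.0765606 = 0.37079.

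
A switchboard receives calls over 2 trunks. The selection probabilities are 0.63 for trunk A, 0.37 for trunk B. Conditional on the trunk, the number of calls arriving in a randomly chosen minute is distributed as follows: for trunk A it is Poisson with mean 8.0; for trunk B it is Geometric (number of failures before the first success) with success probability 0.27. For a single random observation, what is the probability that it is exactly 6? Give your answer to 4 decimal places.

0.0921

Conditional on each trunk, P(X = 6): A: 0.122138; B: 0.0408602.
By total probability, P(X = 6) = 0.63·0.122138 + 0.37·0.0408602 = 0.0920654.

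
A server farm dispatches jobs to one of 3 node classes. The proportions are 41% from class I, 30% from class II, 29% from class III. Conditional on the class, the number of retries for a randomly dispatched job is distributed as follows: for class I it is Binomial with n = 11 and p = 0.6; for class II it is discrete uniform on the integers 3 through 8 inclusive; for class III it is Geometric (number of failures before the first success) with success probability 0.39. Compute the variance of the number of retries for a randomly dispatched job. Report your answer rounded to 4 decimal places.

7.6324

Per component, I: μ=6.6, E[X²]=46.2; II: μ=5.5, E[X²]=33.1667; III: μ=1.5641, E[X²]=6.45694.
E[X] = 0.41·6.6 + 0.3·5.5 + 0.29·1.5641 = 4.80959.
E[X²] = 0.41·46.2 + 0.3·33.1667 + 0.29·6.45694 = 30.7645.
Var(X) = E[X²] − (E[X])² = 30.7645 − 23.1322 = 7.63236.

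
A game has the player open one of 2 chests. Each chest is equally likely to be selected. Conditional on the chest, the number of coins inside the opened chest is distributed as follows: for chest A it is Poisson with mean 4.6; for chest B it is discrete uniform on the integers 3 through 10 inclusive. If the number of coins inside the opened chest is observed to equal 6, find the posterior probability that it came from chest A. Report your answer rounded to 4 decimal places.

Likelihoods P(X=6 | ·): A: 0.13227; B: 0.125.
Posterior ∝ prior × likelihood. Numerator for A: 0.5·0.13227 = 0.0661348.
Normalizing constant: 0.5·0.13227 + 0.5·0.125 = 0.128635.
P(A | observation) = 0.0661348 / 0.128635 = 0.514128.

0.5141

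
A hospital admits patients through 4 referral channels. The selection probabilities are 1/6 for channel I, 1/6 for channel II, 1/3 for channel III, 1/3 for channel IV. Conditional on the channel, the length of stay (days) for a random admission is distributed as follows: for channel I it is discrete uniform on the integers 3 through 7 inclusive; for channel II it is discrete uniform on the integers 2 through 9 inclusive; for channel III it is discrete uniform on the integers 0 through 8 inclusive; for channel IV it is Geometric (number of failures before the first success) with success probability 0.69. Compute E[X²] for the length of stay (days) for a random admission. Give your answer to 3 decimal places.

For each component E[X²] = Var + (mean)², giving I: 27; II: 35.5; III: 22.6667; IV: 0.852972.
Overall E[X²] = 0.166667·27 + 0.166667·35.5 + 0.333333·22.6667 + 0.333333·0.852972 = 18.2565.

18.257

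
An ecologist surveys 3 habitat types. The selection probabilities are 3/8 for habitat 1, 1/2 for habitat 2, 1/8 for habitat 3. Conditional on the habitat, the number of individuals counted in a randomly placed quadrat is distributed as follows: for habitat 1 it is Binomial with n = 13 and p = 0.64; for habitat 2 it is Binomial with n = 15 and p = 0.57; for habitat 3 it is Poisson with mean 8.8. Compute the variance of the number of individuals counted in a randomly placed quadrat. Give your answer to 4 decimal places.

4.0861

Per component, 1: μ=8.32, E[X²]=72.2176; 2: μ=8.55, E[X²]=76.779; 3: μ=8.8, E[X²]=86.24.
E[X] = 0.375·8.32 + 0.5·8.55 + 0.125·8.8 = 8.495.
E[X²] = 0.375·72.2176 + 0.5·76.779 + 0.125·86.24 = 76.2511.
Var(X) = E[X²] − (E[X])² = 76.2511 − 72.165 = 4.08608.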